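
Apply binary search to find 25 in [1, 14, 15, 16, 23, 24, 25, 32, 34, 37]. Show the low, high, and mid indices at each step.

Binary search for 25 in [1, 14, 15, 16, 23, 24, 25, 32, 34, 37]:

lo=0, hi=9, mid=4, arr[mid]=23 -> 23 < 25, search right half
lo=5, hi=9, mid=7, arr[mid]=32 -> 32 > 25, search left half
lo=5, hi=6, mid=5, arr[mid]=24 -> 24 < 25, search right half
lo=6, hi=6, mid=6, arr[mid]=25 -> Found target at index 6!

Binary search finds 25 at index 6 after 4 comparisons. The search repeatedly halves the search space by comparing with the middle element.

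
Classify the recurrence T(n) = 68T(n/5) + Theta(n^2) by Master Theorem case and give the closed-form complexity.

Master Theorem for T(n) = 68T(n/5) + O(n^2):

a = 68, b = 5, c = 2
log_b(a) = log_5(68) = 2.6217

Case 1: c = 2 < log_5(68) = 2.6217
T(n) = O(n^(log_5 68))

For T(n) = 68T(n/5) + O(n^2): log_5(68) = 2.6217. This is Case 1 of the Master Theorem (c < log_b(a), work dominated by leaves), giving O(n^(log_5 68)).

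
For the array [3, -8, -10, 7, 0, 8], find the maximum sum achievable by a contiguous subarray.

Using Kadane's algorithm on [3, -8, -10, 7, 0, 8]:

Scanning through the array:
Position 1 (value -8): max_ending_here = -5, max_so_far = 3
Position 2 (value -10): max_ending_here = -10, max_so_far = 3
Position 3 (value 7): max_ending_here = 7, max_so_far = 7
Position 4 (value 0): max_ending_here = 7, max_so_far = 7
Position 5 (value 8): max_ending_here = 15, max_so_far = 15

Maximum subarray: [7, 0, 8]
Maximum sum: 15

The maximum subarray is [7, 0, 8] with sum 15. This subarray runs from index 3 to index 5.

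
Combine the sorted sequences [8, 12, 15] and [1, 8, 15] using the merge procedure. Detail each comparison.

Merging process:

Compare 8 vs 1: take 1 from right. Merged: [1]
Compare 8 vs 8: take 8 from left. Merged: [1, 8]
Compare 12 vs 8: take 8 from right. Merged: [1, 8, 8]
Compare 12 vs 15: take 12 from left. Merged: [1, 8, 8, 12]
Compare 15 vs 15: take 15 from left. Merged: [1, 8, 8, 12, 15]
Append remaining from right: [15]. Merged: [1, 8, 8, 12, 15, 15]

Final merged array: [1, 8, 8, 12, 15, 15]
Total comparisons: 5

The merged array is [1, 8, 8, 12, 15, 15], requiring 5 comparisons. The merge step runs in O(n) time where n is the total number of elements.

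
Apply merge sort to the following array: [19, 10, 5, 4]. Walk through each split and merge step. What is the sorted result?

Merge sort trace:

Split: [19, 10, 5, 4] -> [19, 10] and [5, 4]
  Split: [19, 10] -> [19] and [10]
  Merge: [19] + [10] -> [10, 19]
  Split: [5, 4] -> [5] and [4]
  Merge: [5] + [4] -> [4, 5]
Merge: [10, 19] + [4, 5] -> [4, 5, 10, 19]

Final sorted array: [4, 5, 10, 19]

The merge sort proceeds by recursively splitting the array and merging sorted halves.
After all merges, the sorted array is [4, 5, 10, 19].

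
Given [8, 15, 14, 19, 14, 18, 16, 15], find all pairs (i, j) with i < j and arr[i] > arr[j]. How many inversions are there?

Finding inversions in [8, 15, 14, 19, 14, 18, 16, 15]:

(1, 2): arr[1]=15 > arr[2]=14
(1, 4): arr[1]=15 > arr[4]=14
(3, 4): arr[3]=19 > arr[4]=14
(3, 5): arr[3]=19 > arr[5]=18
(3, 6): arr[3]=19 > arr[6]=16
(3, 7): arr[3]=19 > arr[7]=15
(5, 6): arr[5]=18 > arr[6]=16
(5, 7): arr[5]=18 > arr[7]=15
(6, 7): arr[6]=16 > arr[7]=15

Total inversions: 9

The array has 9 inversion(s): (1,2), (1,4), (3,4), (3,5), (3,6), (3,7), (5,6), (5,7), (6,7). Each pair (i,j) satisfies i < j and arr[i] > arr[j].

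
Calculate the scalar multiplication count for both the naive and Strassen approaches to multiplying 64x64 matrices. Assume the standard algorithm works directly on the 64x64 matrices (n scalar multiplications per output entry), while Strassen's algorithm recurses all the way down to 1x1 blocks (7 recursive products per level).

Matrix multiplication for 64x64 matrices:

Standard algorithm: 64^3 = 262144 multiplications
Strassen's algorithm: 7^(log2(64)) = 7^6 = 117649 multiplications
Savings: 262144 - 117649 = 144495 multiplications

Standard: 262144 multiplications (64^3). Strassen: 117649 multiplications (7^6). Strassen reduces 8 recursive multiplications to 7 at each level.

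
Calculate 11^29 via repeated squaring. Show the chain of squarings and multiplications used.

Computing 11^29 by squaring (build up from 11^1; each line after the first costs one multiplication):

11^1 = 11
11^2 = (11^1)^2 = 11^2 = 121
11^3 = 11 * 11^2 = 11 * 121 = 1331
11^6 = (11^3)^2 = 1331^2 = 1771561
11^7 = 11 * 11^6 = 11 * 1771561 = 19487171
11^14 = (11^7)^2 = 19487171^2 = 379749833583241
11^28 = (11^14)^2 = 379749833583241^2 = 144209936106499234037676064081
11^29 = 11 * 11^28 = 11 * 144209936106499234037676064081 = 1586309297171491574414436704891

Result: 1586309297171491574414436704891
Multiplications needed: 7 (7 lines after 11^1)

11^29 = 1586309297171491574414436704891. Using exponentiation by squaring, this requires 7 multiplications. The key idea: if the exponent is even, square the half-power; if odd, multiply by the base once.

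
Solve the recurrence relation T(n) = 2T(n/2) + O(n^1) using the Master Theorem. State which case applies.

Master Theorem for T(n) = 2T(n/2) + O(n^1):

a = 2, b = 2, c = 1
log_b(a) = log_2(2) = 1.0000

Case 2: c = 1 = log_2(2) = 1.0000
T(n) = O(n^1 log n) = O(n log n)

For T(n) = 2T(n/2) + O(n^1): log_2(2) = 1.0000. This is Case 2 of the Master Theorem (c = log_b(a), equal work at all levels), giving O(n log n).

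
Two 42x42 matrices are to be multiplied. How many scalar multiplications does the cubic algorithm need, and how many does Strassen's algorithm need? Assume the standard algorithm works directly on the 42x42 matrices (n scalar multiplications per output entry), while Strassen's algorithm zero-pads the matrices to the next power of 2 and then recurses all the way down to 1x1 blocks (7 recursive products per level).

Matrix multiplication for 42x42 matrices:

Strassen's algorithm requires power-of-2 dimensions. Pad 42x42 to 64x64 (next power of 2).

Standard algorithm: 42^3 = 74088 multiplications
Strassen's algorithm: 7^(log2(64)) = 7^6 = 117649 multiplications
Difference: 74088 - 117649 = -43561 (Strassen uses MORE here due to padding overhead — for small or just-over-power-of-2 n, padding can outweigh the per-level savings)

Standard: 74088 multiplications (42^3). Strassen: 117649 multiplications (7^6, after padding to 64x64). Strassen reduces 8 recursive multiplications to 7 at each level.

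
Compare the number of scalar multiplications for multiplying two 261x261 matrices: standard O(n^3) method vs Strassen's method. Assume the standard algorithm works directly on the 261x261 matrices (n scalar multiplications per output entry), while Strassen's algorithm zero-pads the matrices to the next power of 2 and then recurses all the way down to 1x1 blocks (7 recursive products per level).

Matrix multiplication for 261x261 matrices:

Strassen's algorithm requires power-of-2 dimensions. Pad 261x261 to 512x512 (next power of 2).

Standard algorithm: 261^3 = 17779581 multiplications
Strassen's algorithm: 7^(log2(512)) = 7^9 = 40353607 multiplications
Difference: 17779581 - 40353607 = -22574026 (Strassen uses MORE here due to padding overhead — for small or just-over-power-of-2 n, padding can outweigh the per-level savings)

Standard: 17779581 multiplications (261^3). Strassen: 40353607 multiplications (7^9, after padding to 512x512). Strassen reduces 8 recursive multiplications to 7 at each level.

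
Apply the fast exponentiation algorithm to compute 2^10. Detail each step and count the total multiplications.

Computing 2^10 by squaring (build up from 2^1; each line after the first costs one multiplication):

2^1 = 2
2^2 = (2^1)^2 = 2^2 = 4
2^4 = (2^2)^2 = 4^2 = 16
2^5 = 2 * 2^4 = 2 * 16 = 32
2^10 = (2^5)^2 = 32^2 = 1024

Result: 1024
Multiplications needed: 4 (4 lines after 2^1)

2^10 = 1024. Using exponentiation by squaring, this requires 4 multiplications. The key idea: if the exponent is even, square the half-power; if odd, multiply by the base once.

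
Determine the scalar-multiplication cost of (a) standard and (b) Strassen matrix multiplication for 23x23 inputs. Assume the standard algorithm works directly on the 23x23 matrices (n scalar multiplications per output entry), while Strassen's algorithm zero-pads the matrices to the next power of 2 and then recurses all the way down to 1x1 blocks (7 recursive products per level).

Matrix multiplication for 23x23 matrices:

Strassen's algorithm requires power-of-2 dimensions. Pad 23x23 to 32x32 (next power of 2).

Standard algorithm: 23^3 = 12167 multiplications
Strassen's algorithm: 7^(log2(32)) = 7^5 = 16807 multiplications
Difference: 12167 - 16807 = -4640 (Strassen uses MORE here due to padding overhead — for small or just-over-power-of-2 n, padding can outweigh the per-level savings)

Standard: 12167 multiplications (23^3). Strassen: 16807 multiplications (7^5, after padding to 32x32). Strassen reduces 8 recursive multiplications to 7 at each level.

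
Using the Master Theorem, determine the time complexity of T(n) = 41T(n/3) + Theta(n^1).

Master Theorem for T(n) = 41T(n/3) + O(n^1):

a = 41, b = 3, c = 1
log_b(a) = log_3(41) = 3.3802

Case 1: c = 1 < log_3(41) = 3.3802
T(n) = O(n^(log_3 41))

For T(n) = 41T(n/3) + O(n^1): log_3(41) = 3.3802. This is Case 1 of the Master Theorem (c < log_b(a), work dominated by leaves), giving O(n^(log_3 41)).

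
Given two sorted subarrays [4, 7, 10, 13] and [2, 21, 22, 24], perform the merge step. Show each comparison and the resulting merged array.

Merging process:

Compare 4 vs 2: take 2 from right. Merged: [2]
Compare 4 vs 21: take 4 from left. Merged: [2, 4]
Compare 7 vs 21: take 7 from left. Merged: [2, 4, 7]
Compare 10 vs 21: take 10 from left. Merged: [2, 4, 7, 10]
Compare 13 vs 21: take 13 from left. Merged: [2, 4, 7, 10, 13]
Append remaining from right: [21, 22, 24]. Merged: [2, 4, 7, 10, 13, 21, 22, 24]

Final merged array: [2, 4, 7, 10, 13, 21, 22, 24]
Total comparisons: 5

The merged array is [2, 4, 7, 10, 13, 21, 22, 24], requiring 5 comparisons. The merge step runs in O(n) time where n is the total number of elements.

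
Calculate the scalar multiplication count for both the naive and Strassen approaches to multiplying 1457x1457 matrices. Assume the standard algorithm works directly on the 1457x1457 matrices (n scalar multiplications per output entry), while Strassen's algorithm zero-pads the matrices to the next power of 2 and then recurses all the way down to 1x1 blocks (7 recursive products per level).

Matrix multiplication for 1457x1457 matrices:

Strassen's algorithm requires power-of-2 dimensions. Pad 1457x1457 to 2048x2048 (next power of 2).

Standard algorithm: 1457^3 = 3092990993 multiplications
Strassen's algorithm: 7^(log2(2048)) = 7^11 = 1977326743 multiplications
Savings: 3092990993 - 1977326743 = 1115664250 multiplications

Standard: 3092990993 multiplications (1457^3). Strassen: 1977326743 multiplications (7^11, after padding to 2048x2048). Strassen reduces 8 recursive multiplications to 7 at each level.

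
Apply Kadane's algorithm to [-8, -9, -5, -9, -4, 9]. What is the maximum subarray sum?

Using Kadane's algorithm on [-8, -9, -5, -9, -4, 9]:

Scanning through the array:
Position 1 (value -9): max_ending_here = -9, max_so_far = -8
Position 2 (value -5): max_ending_here = -5, max_so_far = -5
Position 3 (value -9): max_ending_here = -9, max_so_far = -5
Position 4 (value -4): max_ending_here = -4, max_so_far = -4
Position 5 (value 9): max_ending_here = 9, max_so_far = 9

Maximum subarray: [9]
Maximum sum: 9

The maximum subarray is [9] with sum 9. This subarray runs from index 5 to index 5.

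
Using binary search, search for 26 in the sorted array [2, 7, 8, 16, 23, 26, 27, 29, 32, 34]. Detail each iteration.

Binary search for 26 in [2, 7, 8, 16, 23, 26, 27, 29, 32, 34]:

lo=0, hi=9, mid=4, arr[mid]=23 -> 23 < 26, search right half
lo=5, hi=9, mid=7, arr[mid]=29 -> 29 > 26, search left half
lo=5, hi=6, mid=5, arr[mid]=26 -> Found target at index 5!

Binary search finds 26 at index 5 after 3 comparisons. The search repeatedly halves the search space by comparing with the middle element.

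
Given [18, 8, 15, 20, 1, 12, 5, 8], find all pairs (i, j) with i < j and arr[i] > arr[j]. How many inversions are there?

Finding inversions in [18, 8, 15, 20, 1, 12, 5, 8]:

(0, 1): arr[0]=18 > arr[1]=8
(0, 2): arr[0]=18 > arr[2]=15
(0, 4): arr[0]=18 > arr[4]=1
(0, 5): arr[0]=18 > arr[5]=12
(0, 6): arr[0]=18 > arr[6]=5
(0, 7): arr[0]=18 > arr[7]=8
(1, 4): arr[1]=8 > arr[4]=1
(1, 6): arr[1]=8 > arr[6]=5
(2, 4): arr[2]=15 > arr[4]=1
(2, 5): arr[2]=15 > arr[5]=12
(2, 6): arr[2]=15 > arr[6]=5
(2, 7): arr[2]=15 > arr[7]=8
(3, 4): arr[3]=20 > arr[4]=1
(3, 5): arr[3]=20 > arr[5]=12
(3, 6): arr[3]=20 > arr[6]=5
(3, 7): arr[3]=20 > arr[7]=8
(5, 6): arr[5]=12 > arr[6]=5
(5, 7): arr[5]=12 > arr[7]=8

Total inversions: 18

The array has 18 inversion(s): (0,1), (0,2), (0,4), (0,5), (0,6), (0,7), (1,4), (1,6), (2,4), (2,5), (2,6), (2,7), (3,4), (3,5), (3,6), (3,7), (5,6), (5,7). Each pair (i,j) satisfies i < j and arr[i] > arr[j].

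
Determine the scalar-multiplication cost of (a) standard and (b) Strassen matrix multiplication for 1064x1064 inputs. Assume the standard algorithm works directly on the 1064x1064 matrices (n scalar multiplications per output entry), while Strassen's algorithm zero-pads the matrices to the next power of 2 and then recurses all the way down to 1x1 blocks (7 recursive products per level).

Matrix multiplication for 1064x1064 matrices:

Strassen's algorithm requires power-of-2 dimensions. Pad 1064x1064 to 2048x2048 (next power of 2).

Standard algorithm: 1064^3 = 1204550144 multiplications
Strassen's algorithm: 7^(log2(2048)) = 7^11 = 1977326743 multiplications
Difference: 1204550144 - 1977326743 = -772776599 (Strassen uses MORE here due to padding overhead — for small or just-over-power-of-2 n, padding can outweigh the per-level savings)

Standard: 1204550144 multiplications (1064^3). Strassen: 1977326743 multiplications (7^11, after padding to 2048x2048). Strassen reduces 8 recursive multiplications to 7 at each level.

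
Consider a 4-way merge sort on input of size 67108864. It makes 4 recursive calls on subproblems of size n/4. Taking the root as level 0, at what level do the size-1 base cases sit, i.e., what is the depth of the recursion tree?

For divide and conquer with division factor 4:

Problem sizes at each level:
Level 0: 67108864
Level 1: 16777216
Level 2: 4194304
Level 3: 1048576
Level 4: 262144
Level 5: 65536
Level 6: 16384
Level 7: 4096
Level 8: 1024
Level 9: 256
Level 10: 64
Level 11: 16
Level 12: 4
Level 13: 1

The root is level 0 and the size-1 base case is level 13 (the tree spans levels 0 through 13, i.e. 14 levels counting the root), so the depth is the number of divisions: log_4(67108864) = 13

The recursion tree depth is log_4(67108864) = 13. At each level, the problem size is divided by 4, so it takes 13 divisions to reduce to a base case of size 1. The algorithm makes 4 recursive calls at each level.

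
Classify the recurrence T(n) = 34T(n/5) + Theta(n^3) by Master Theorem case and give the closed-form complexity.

Master Theorem for T(n) = 34T(n/5) + O(n^3):

a = 34, b = 5, c = 3
log_b(a) = log_5(34) = 2.1911

Case 3: c = 3 > log_5(34) = 2.1911
T(n) = O(n^3) = O(n^3)

For T(n) = 34T(n/5) + O(n^3): log_5(34) = 2.1911. This is Case 3 of the Master Theorem (c > log_b(a), work dominated by root), giving O(n^3).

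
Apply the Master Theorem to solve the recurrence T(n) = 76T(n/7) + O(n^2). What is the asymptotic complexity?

Master Theorem for T(n) = 76T(n/7) + O(n^2):

a = 76, b = 7, c = 2
log_b(a) = log_7(76) = 2.2256

Case 1: c = 2 < log_7(76) = 2.2256
T(n) = O(n^(log_7 76))

For T(n) = 76T(n/7) + O(n^2): log_7(76) = 2.2256. This is Case 1 of the Master Theorem (c < log_b(a), work dominated by leaves), giving O(n^(log_7 76)).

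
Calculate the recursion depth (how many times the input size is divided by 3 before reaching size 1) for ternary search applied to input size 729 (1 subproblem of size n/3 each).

For divide and conquer with division factor 3:

Problem sizes at each level:
Level 0: 729
Level 1: 243
Level 2: 81
Level 3: 27
Level 4: 9
Level 5: 3
Level 6: 1

The root is level 0 and the size-1 base case is level 6 (the tree spans levels 0 through 6, i.e. 7 levels counting the root), so the depth is the number of divisions: log_3(729) = 6

The recursion tree depth is log_3(729) = 6. At each level, the problem size is divided by 3, so it takes 6 divisions to reduce to a base case of size 1. The algorithm makes 1 recursive call at each level.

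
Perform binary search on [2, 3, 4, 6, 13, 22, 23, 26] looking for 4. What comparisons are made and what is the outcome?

Binary search for 4 in [2, 3, 4, 6, 13, 22, 23, 26]:

lo=0, hi=7, mid=3, arr[mid]=6 -> 6 > 4, search left half
lo=0, hi=2, mid=1, arr[mid]=3 -> 3 < 4, search right half
lo=2, hi=2, mid=2, arr[mid]=4 -> Found target at index 2!

Binary search finds 4 at index 2 after 3 comparisons. The search repeatedly halves the search space by comparing with the middle element.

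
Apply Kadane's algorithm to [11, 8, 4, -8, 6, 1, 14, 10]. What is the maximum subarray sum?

Using Kadane's algorithm on [11, 8, 4, -8, 6, 1, 14, 10]:

Scanning through the array:
Position 1 (value 8): max_ending_here = 19, max_so_far = 19
Position 2 (value 4): max_ending_here = 23, max_so_far = 23
Position 3 (value -8): max_ending_here = 15, max_so_far = 23
Position 4 (value 6): max_ending_here = 21, max_so_far = 23
Position 5 (value 1): max_ending_here = 22, max_so_far = 23
Position 6 (value 14): max_ending_here = 36, max_so_far = 36
Position 7 (value 10): max_ending_here = 46, max_so_far = 46

Maximum subarray: [11, 8, 4, -8, 6, 1, 14, 10]
Maximum sum: 46

The maximum subarray is [11, 8, 4, -8, 6, 1, 14, 10] with sum 46. This subarray runs from index 0 to index 7.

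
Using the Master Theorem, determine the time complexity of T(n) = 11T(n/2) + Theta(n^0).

Master Theorem for T(n) = 11T(n/2) + O(n^0):

a = 11, b = 2, c = 0
log_b(a) = log_2(11) = 3.4594

Case 1: c = 0 < log_2(11) = 3.4594
T(n) = O(n^(log_2 11))

For T(n) = 11T(n/2) + O(n^0): log_2(11) = 3.4594. This is Case 1 of the Master Theorem (c < log_b(a), work dominated by leaves), giving O(n^(log_2 11)).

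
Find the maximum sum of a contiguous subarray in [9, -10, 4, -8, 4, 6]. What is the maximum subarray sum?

Using Kadane's algorithm on [9, -10, 4, -8, 4, 6]:

Scanning through the array:
Position 1 (value -10): max_ending_here = -1, max_so_far = 9
Position 2 (value 4): max_ending_here = 4, max_so_far = 9
Position 3 (value -8): max_ending_here = -4, max_so_far = 9
Position 4 (value 4): max_ending_here = 4, max_so_far = 9
Position 5 (value 6): max_ending_here = 10, max_so_far = 10

Maximum subarray: [4, 6]
Maximum sum: 10

The maximum subarray is [4, 6] with sum 10. This subarray runs from index 4 to index 5.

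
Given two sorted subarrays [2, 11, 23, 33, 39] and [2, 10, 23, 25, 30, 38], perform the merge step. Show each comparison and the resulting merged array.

Merging process:

Compare 2 vs 2: take 2 from left. Merged: [2]
Compare 11 vs 2: take 2 from right. Merged: [2, 2]
Compare 11 vs 10: take 10 from right. Merged: [2, 2, 10]
Compare 11 vs 23: take 11 from left. Merged: [2, 2, 10, 11]
Compare 23 vs 23: take 23 from left. Merged: [2, 2, 10, 11, 23]
Compare 33 vs 23: take 23 from right. Merged: [2, 2, 10, 11, 23, 23]
Compare 33 vs 25: take 25 from right. Merged: [2, 2, 10, 11, 23, 23, 25]
Compare 33 vs 30: take 30 from right. Merged: [2, 2, 10, 11, 23, 23, 25, 30]
Compare 33 vs 38: take 33 from left. Merged: [2, 2, 10, 11, 23, 23, 25, 30, 33]
Compare 39 vs 38: take 38 from right. Merged: [2, 2, 10, 11, 23, 23, 25, 30, 33, 38]
Append remaining from left: [39]. Merged: [2, 2, 10, 11, 23, 23, 25, 30, 33, 38, 39]

Final merged array: [2, 2, 10, 11, 23, 23, 25, 30, 33, 38, 39]
Total comparisons: 10

The merged array is [2, 2, 10, 11, 23, 23, 25, 30, 33, 38, 39], requiring 10 comparisons. The merge step runs in O(n) time where n is the total number of elements.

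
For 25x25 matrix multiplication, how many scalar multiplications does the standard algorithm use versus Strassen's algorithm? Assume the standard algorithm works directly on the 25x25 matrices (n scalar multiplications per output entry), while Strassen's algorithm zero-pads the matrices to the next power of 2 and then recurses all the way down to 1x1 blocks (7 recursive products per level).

Matrix multiplication for 25x25 matrices:

Strassen's algorithm requires power-of-2 dimensions. Pad 25x25 to 32x32 (next power of 2).

Standard algorithm: 25^3 = 15625 multiplications
Strassen's algorithm: 7^(log2(32)) = 7^5 = 16807 multiplications
Difference: 15625 - 16807 = -1182 (Strassen uses MORE here due to padding overhead — for small or just-over-power-of-2 n, padding can outweigh the per-level savings)

Standard: 15625 multiplications (25^3). Strassen: 16807 multiplications (7^5, after padding to 32x32). Strassen reduces 8 recursive multiplications to 7 at each level.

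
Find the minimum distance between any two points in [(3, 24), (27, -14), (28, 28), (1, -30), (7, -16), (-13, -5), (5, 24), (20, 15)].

Computing all pairwise distances among 8 points:

d((3, 24), (27, -14)) = 44.9444
d((3, 24), (28, 28)) = 25.318
d((3, 24), (1, -30)) = 54.037
d((3, 24), (7, -16)) = 40.1995
d((3, 24), (-13, -5)) = 33.121
d((3, 24), (5, 24)) = 2.0 <-- minimum
d((3, 24), (20, 15)) = 19.2354
d((27, -14), (28, 28)) = 42.0119
d((27, -14), (1, -30)) = 30.5287
d((27, -14), (7, -16)) = 20.0998
d((27, -14), (-13, -5)) = 41.0
d((27, -14), (5, 24)) = 43.909
d((27, -14), (20, 15)) = 29.8329
d((28, 28), (1, -30)) = 63.9766
d((28, 28), (7, -16)) = 48.7545
d((28, 28), (-13, -5)) = 52.6308
d((28, 28), (5, 24)) = 23.3452
d((28, 28), (20, 15)) = 15.2643
d((1, -30), (7, -16)) = 15.2315
d((1, -30), (-13, -5)) = 28.6531
d((1, -30), (5, 24)) = 54.1479
d((1, -30), (20, 15)) = 48.8467
d((7, -16), (-13, -5)) = 22.8254
d((7, -16), (5, 24)) = 40.05
d((7, -16), (20, 15)) = 33.6155
d((-13, -5), (5, 24)) = 34.1321
d((-13, -5), (20, 15)) = 38.5876
d((5, 24), (20, 15)) = 17.4929

Closest pair: (3, 24) and (5, 24) with distance 2.0

The closest pair is (3, 24) and (5, 24) with Euclidean distance 2.0. For 8 points, brute-force pairwise comparison is shown above. For large n, the divide-and-conquer algorithm (sort by x, recurse on halves, check the dividing strip) achieves O(n log n).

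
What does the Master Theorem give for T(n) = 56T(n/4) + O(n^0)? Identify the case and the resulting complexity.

Master Theorem for T(n) = 56T(n/4) + O(n^0):

a = 56, b = 4, c = 0
log_b(a) = log_4(56) = 2.9037

Case 1: c = 0 < log_4(56) = 2.9037
T(n) = O(n^(log_4 56))

For T(n) = 56T(n/4) + O(n^0): log_4(56) = 2.9037. This is Case 1 of the Master Theorem (c < log_b(a), work dominated by leaves), giving O(n^(log_4 56)).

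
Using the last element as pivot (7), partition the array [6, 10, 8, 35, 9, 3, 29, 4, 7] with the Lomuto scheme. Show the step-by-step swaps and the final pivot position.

Lomuto partition with pivot = 7:

Initial array: [6, 10, 8, 35, 9, 3, 29, 4, 7]

arr[0]=6 <= 7: swap with position 0, array becomes [6, 10, 8, 35, 9, 3, 29, 4, 7]
arr[1]=10 > 7: no swap
arr[2]=8 > 7: no swap
arr[3]=35 > 7: no swap
arr[4]=9 > 7: no swap
arr[5]=3 <= 7: swap with position 1, array becomes [6, 3, 8, 35, 9, 10, 29, 4, 7]
arr[6]=29 > 7: no swap
arr[7]=4 <= 7: swap with position 2, array becomes [6, 3, 4, 35, 9, 10, 29, 8, 7]

Place pivot at position 3: [6, 3, 4, 7, 9, 10, 29, 8, 35]
Pivot position: 3

After partitioning with pivot 7, the array becomes [6, 3, 4, 7, 9, 10, 29, 8, 35]. The pivot is placed at index 3. All elements to the left of the pivot are <= 7, and all elements to the right are > 7.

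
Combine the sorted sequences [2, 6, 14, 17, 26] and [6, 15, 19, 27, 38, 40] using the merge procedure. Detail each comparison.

Merging process:

Compare 2 vs 6: take 2 from left. Merged: [2]
Compare 6 vs 6: take 6 from left. Merged: [2, 6]
Compare 14 vs 6: take 6 from right. Merged: [2, 6, 6]
Compare 14 vs 15: take 14 from left. Merged: [2, 6, 6, 14]
Compare 17 vs 15: take 15 from right. Merged: [2, 6, 6, 14, 15]
Compare 17 vs 19: take 17 from left. Merged: [2, 6, 6, 14, 15, 17]
Compare 26 vs 19: take 19 from right. Merged: [2, 6, 6, 14, 15, 17, 19]
Compare 26 vs 27: take 26 from left. Merged: [2, 6, 6, 14, 15, 17, 19, 26]
Append remaining from right: [27, 38, 40]. Merged: [2, 6, 6, 14, 15, 17, 19, 26, 27, 38, 40]

Final merged array: [2, 6, 6, 14, 15, 17, 19, 26, 27, 38, 40]
Total comparisons: 8

The merged array is [2, 6, 6, 14, 15, 17, 19, 26, 27, 38, 40], requiring 8 comparisons. The merge step runs in O(n) time where n is the total number of elements.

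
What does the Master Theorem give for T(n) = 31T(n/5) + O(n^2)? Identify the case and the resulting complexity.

Master Theorem for T(n) = 31T(n/5) + O(n^2):

a = 31, b = 5, c = 2
log_b(a) = log_5(31) = 2.1337

Case 1: c = 2 < log_5(31) = 2.1337
T(n) = O(n^(log_5 31))

For T(n) = 31T(n/5) + O(n^2): log_5(31) = 2.1337. This is Case 1 of the Master Theorem (c < log_b(a), work dominated by leaves), giving O(n^(log_5 31)).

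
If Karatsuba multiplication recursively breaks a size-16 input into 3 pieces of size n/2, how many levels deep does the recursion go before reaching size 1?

For divide and conquer with division factor 2:

Problem sizes at each level:
Level 0: 16
Level 1: 8
Level 2: 4
Level 3: 2
Level 4: 1

The root is level 0 and the size-1 base case is level 4 (the tree spans levels 0 through 4, i.e. 5 levels counting the root), so the depth is the number of divisions: log_2(16) = 4

The recursion tree depth is log_2(16) = 4. At each level, the problem size is divided by 2, so it takes 4 divisions to reduce to a base case of size 1. The algorithm makes 3 recursive calls at each level.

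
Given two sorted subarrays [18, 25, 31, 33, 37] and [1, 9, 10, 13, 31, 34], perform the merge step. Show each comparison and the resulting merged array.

Merging process:

Compare 18 vs 1: take 1 from right. Merged: [1]
Compare 18 vs 9: take 9 from right. Merged: [1, 9]
Compare 18 vs 10: take 10 from right. Merged: [1, 9, 10]
Compare 18 vs 13: take 13 from right. Merged: [1, 9, 10, 13]
Compare 18 vs 31: take 18 from left. Merged: [1, 9, 10, 13, 18]
Compare 25 vs 31: take 25 from left. Merged: [1, 9, 10, 13, 18, 25]
Compare 31 vs 31: take 31 from left. Merged: [1, 9, 10, 13, 18, 25, 31]
Compare 33 vs 31: take 31 from right. Merged: [1, 9, 10, 13, 18, 25, 31, 31]
Compare 33 vs 34: take 33 from left. Merged: [1, 9, 10, 13, 18, 25, 31, 31, 33]
Compare 37 vs 34: take 34 from right. Merged: [1, 9, 10, 13, 18, 25, 31, 31, 33, 34]
Append remaining from left: [37]. Merged: [1, 9, 10, 13, 18, 25, 31, 31, 33, 34, 37]

Final merged array: [1, 9, 10, 13, 18, 25, 31, 31, 33, 34, 37]
Total comparisons: 10

The merged array is [1, 9, 10, 13, 18, 25, 31, 31, 33, 34, 37], requiring 10 comparisons. The merge step runs in O(n) time where n is the total number of elements.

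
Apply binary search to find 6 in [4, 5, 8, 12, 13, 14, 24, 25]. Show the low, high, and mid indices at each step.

Binary search for 6 in [4, 5, 8, 12, 13, 14, 24, 25]:

lo=0, hi=7, mid=3, arr[mid]=12 -> 12 > 6, search left half
lo=0, hi=2, mid=1, arr[mid]=5 -> 5 < 6, search right half
lo=2, hi=2, mid=2, arr[mid]=8 -> 8 > 6, search left half
lo=2 > hi=1, target 6 not found

Binary search determines that 6 is not in the array after 3 comparisons. The search space was exhausted without finding the target.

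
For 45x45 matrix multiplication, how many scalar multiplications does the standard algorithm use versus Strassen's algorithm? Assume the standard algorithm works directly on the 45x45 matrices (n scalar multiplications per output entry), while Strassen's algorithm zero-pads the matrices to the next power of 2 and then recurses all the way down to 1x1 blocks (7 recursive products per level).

Matrix multiplication for 45x45 matrices:

Strassen's algorithm requires power-of-2 dimensions. Pad 45x45 to 64x64 (next power of 2).

Standard algorithm: 45^3 = 91125 multiplications
Strassen's algorithm: 7^(log2(64)) = 7^6 = 117649 multiplications
Difference: 91125 - 117649 = -26524 (Strassen uses MORE here due to padding overhead — for small or just-over-power-of-2 n, padding can outweigh the per-level savings)

Standard: 91125 multiplications (45^3). Strassen: 117649 multiplications (7^6, after padding to 64x64). Strassen reduces 8 recursive multiplications to 7 at each level.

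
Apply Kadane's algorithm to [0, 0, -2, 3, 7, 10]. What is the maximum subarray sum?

Using Kadane's algorithm on [0, 0, -2, 3, 7, 10]:

Scanning through the array:
Position 1 (value 0): max_ending_here = 0, max_so_far = 0
Position 2 (value -2): max_ending_here = -2, max_so_far = 0
Position 3 (value 3): max_ending_here = 3, max_so_far = 3
Position 4 (value 7): max_ending_here = 10, max_so_far = 10
Position 5 (value 10): max_ending_here = 20, max_so_far = 20

Maximum subarray: [3, 7, 10]
Maximum sum: 20

The maximum subarray is [3, 7, 10] with sum 20. This subarray runs from index 3 to index 5.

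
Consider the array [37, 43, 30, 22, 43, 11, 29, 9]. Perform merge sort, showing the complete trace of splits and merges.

Merge sort trace:

Split: [37, 43, 30, 22, 43, 11, 29, 9] -> [37, 43, 30, 22] and [43, 11, 29, 9]
  Split: [37, 43, 30, 22] -> [37, 43] and [30, 22]
    Split: [37, 43] -> [37] and [43]
    Merge: [37] + [43] -> [37, 43]
    Split: [30, 22] -> [30] and [22]
    Merge: [30] + [22] -> [22, 30]
  Merge: [37, 43] + [22, 30] -> [22, 30, 37, 43]
  Split: [43, 11, 29, 9] -> [43, 11] and [29, 9]
    Split: [43, 11] -> [43] and [11]
    Merge: [43] + [11] -> [11, 43]
    Split: [29, 9] -> [29] and [9]
    Merge: [29] + [9] -> [9, 29]
  Merge: [11, 43] + [9, 29] -> [9, 11, 29, 43]
Merge: [22, 30, 37, 43] + [9, 11, 29, 43] -> [9, 11, 22, 29, 30, 37, 43, 43]

Final sorted array: [9, 11, 22, 29, 30, 37, 43, 43]

The merge sort proceeds by recursively splitting the array and merging sorted halves.
After all merges, the sorted array is [9, 11, 22, 29, 30, 37, 43, 43].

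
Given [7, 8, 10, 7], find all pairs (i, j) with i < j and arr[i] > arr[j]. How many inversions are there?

Finding inversions in [7, 8, 10, 7]:

(1, 3): arr[1]=8 > arr[3]=7
(2, 3): arr[2]=10 > arr[3]=7

Total inversions: 2

The array has 2 inversion(s): (1,3), (2,3). Each pair (i,j) satisfies i < j and arr[i] > arr[j].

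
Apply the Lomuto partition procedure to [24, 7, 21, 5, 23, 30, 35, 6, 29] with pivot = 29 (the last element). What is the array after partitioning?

Lomuto partition with pivot = 29:

Initial array: [24, 7, 21, 5, 23, 30, 35, 6, 29]

arr[0]=24 <= 29: swap with position 0, array becomes [24, 7, 21, 5, 23, 30, 35, 6, 29]
arr[1]=7 <= 29: swap with position 1, array becomes [24, 7, 21, 5, 23, 30, 35, 6, 29]
arr[2]=21 <= 29: swap with position 2, array becomes [24, 7, 21, 5, 23, 30, 35, 6, 29]
arr[3]=5 <= 29: swap with position 3, array becomes [24, 7, 21, 5, 23, 30, 35, 6, 29]
arr[4]=23 <= 29: swap with position 4, array becomes [24, 7, 21, 5, 23, 30, 35, 6, 29]
arr[5]=30 > 29: no swap
arr[6]=35 > 29: no swap
arr[7]=6 <= 29: swap with position 5, array becomes [24, 7, 21, 5, 23, 6, 35, 30, 29]

Place pivot at position 6: [24, 7, 21, 5, 23, 6, 29, 30, 35]
Pivot position: 6

After partitioning with pivot 29, the array becomes [24, 7, 21, 5, 23, 6, 29, 30, 35]. The pivot is placed at index 6. All elements to the left of the pivot are <= 29, and all elements to the right are > 29.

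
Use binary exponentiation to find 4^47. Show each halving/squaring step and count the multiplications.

Computing 4^47 by squaring (build up from 4^1; each line after the first costs one multiplication):

4^1 = 4
4^2 = (4^1)^2 = 4^2 = 16
4^4 = (4^2)^2 = 16^2 = 256
4^5 = 4 * 4^4 = 4 * 256 = 1024
4^10 = (4^5)^2 = 1024^2 = 1048576
4^11 = 4 * 4^10 = 4 * 1048576 = 4194304
4^22 = (4^11)^2 = 4194304^2 = 17592186044416
4^23 = 4 * 4^22 = 4 * 17592186044416 = 70368744177664
4^46 = (4^23)^2 = 70368744177664^2 = 4951760157141521099596496896
4^47 = 4 * 4^46 = 4 * 4951760157141521099596496896 = 19807040628566084398385987584

Result: 19807040628566084398385987584
Multiplications needed: 9 (9 lines after 4^1)

4^47 = 19807040628566084398385987584. Using exponentiation by squaring, this requires 9 multiplications. The key idea: if the exponent is even, square the half-power; if odd, multiply by the base once.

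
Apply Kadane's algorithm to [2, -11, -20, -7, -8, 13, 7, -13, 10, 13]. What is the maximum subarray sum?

Using Kadane's algorithm on [2, -11, -20, -7, -8, 13, 7, -13, 10, 13]:

Scanning through the array:
Position 1 (value -11): max_ending_here = -9, max_so_far = 2
Position 2 (value -20): max_ending_here = -20, max_so_far = 2
Position 3 (value -7): max_ending_here = -7, max_so_far = 2
Position 4 (value -8): max_ending_here = -8, max_so_far = 2
Position 5 (value 13): max_ending_here = 13, max_so_far = 13
Position 6 (value 7): max_ending_here = 20, max_so_far = 20
Position 7 (value -13): max_ending_here = 7, max_so_far = 20
Position 8 (value 10): max_ending_here = 17, max_so_far = 20
Position 9 (value 13): max_ending_here = 30, max_so_far = 30

Maximum subarray: [13, 7, -13, 10, 13]
Maximum sum: 30

The maximum subarray is [13, 7, -13, 10, 13] with sum 30. This subarray runs from index 5 to index 9.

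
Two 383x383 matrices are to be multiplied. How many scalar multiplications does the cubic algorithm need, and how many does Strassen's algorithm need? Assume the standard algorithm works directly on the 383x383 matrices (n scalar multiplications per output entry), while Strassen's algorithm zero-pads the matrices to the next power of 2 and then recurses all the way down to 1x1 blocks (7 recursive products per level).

Matrix multiplication for 383x383 matrices:

Strassen's algorithm requires power-of-2 dimensions. Pad 383x383 to 512x512 (next power of 2).

Standard algorithm: 383^3 = 56181887 multiplications
Strassen's algorithm: 7^(log2(512)) = 7^9 = 40353607 multiplications
Savings: 56181887 - 40353607 = 15828280 multiplications

Standard: 56181887 multiplications (383^3). Strassen: 40353607 multiplications (7^9, after padding to 512x512). Strassen reduces 8 recursive multiplications to 7 at each level.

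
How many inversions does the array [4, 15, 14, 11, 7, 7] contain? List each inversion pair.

Finding inversions in [4, 15, 14, 11, 7, 7]:

(1, 2): arr[1]=15 > arr[2]=14
(1, 3): arr[1]=15 > arr[3]=11
(1, 4): arr[1]=15 > arr[4]=7
(1, 5): arr[1]=15 > arr[5]=7
(2, 3): arr[2]=14 > arr[3]=11
(2, 4): arr[2]=14 > arr[4]=7
(2, 5): arr[2]=14 > arr[5]=7
(3, 4): arr[3]=11 > arr[4]=7
(3, 5): arr[3]=11 > arr[5]=7

Total inversions: 9

The array has 9 inversion(s): (1,2), (1,3), (1,4), (1,5), (2,3), (2,4), (2,5), (3,4), (3,5). Each pair (i,j) satisfies i < j and arr[i] > arr[j].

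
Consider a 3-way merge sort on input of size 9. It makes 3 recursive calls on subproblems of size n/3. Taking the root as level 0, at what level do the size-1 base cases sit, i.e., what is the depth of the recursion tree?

For divide and conquer with division factor 3:

Problem sizes at each level:
Level 0: 9
Level 1: 3
Level 2: 1

The root is level 0 and the size-1 base case is level 2 (the tree spans levels 0 through 2, i.e. 3 levels counting the root), so the depth is the number of divisions: log_3(9) = 2

The recursion tree depth is log_3(9) = 2. At each level, the problem size is divided by 3, so it takes 2 divisions to reduce to a base case of size 1. The algorithm makes 3 recursive calls at each level.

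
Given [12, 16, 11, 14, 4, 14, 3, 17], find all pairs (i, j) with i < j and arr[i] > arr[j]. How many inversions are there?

Finding inversions in [12, 16, 11, 14, 4, 14, 3, 17]:

(0, 2): arr[0]=12 > arr[2]=11
(0, 4): arr[0]=12 > arr[4]=4
(0, 6): arr[0]=12 > arr[6]=3
(1, 2): arr[1]=16 > arr[2]=11
(1, 3): arr[1]=16 > arr[3]=14
(1, 4): arr[1]=16 > arr[4]=4
(1, 5): arr[1]=16 > arr[5]=14
(1, 6): arr[1]=16 > arr[6]=3
(2, 4): arr[2]=11 > arr[4]=4
(2, 6): arr[2]=11 > arr[6]=3
(3, 4): arr[3]=14 > arr[4]=4
(3, 6): arr[3]=14 > arr[6]=3
(4, 6): arr[4]=4 > arr[6]=3
(5, 6): arr[5]=14 > arr[6]=3

Total inversions: 14

The array has 14 inversion(s): (0,2), (0,4), (0,6), (1,2), (1,3), (1,4), (1,5), (1,6), (2,4), (2,6), (3,4), (3,6), (4,6), (5,6). Each pair (i,j) satisfies i < j and arr[i] > arr[j].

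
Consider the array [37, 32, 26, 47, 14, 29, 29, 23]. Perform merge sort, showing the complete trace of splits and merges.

Merge sort trace:

Split: [37, 32, 26, 47, 14, 29, 29, 23] -> [37, 32, 26, 47] and [14, 29, 29, 23]
  Split: [37, 32, 26, 47] -> [37, 32] and [26, 47]
    Split: [37, 32] -> [37] and [32]
    Merge: [37] + [32] -> [32, 37]
    Split: [26, 47] -> [26] and [47]
    Merge: [26] + [47] -> [26, 47]
  Merge: [32, 37] + [26, 47] -> [26, 32, 37, 47]
  Split: [14, 29, 29, 23] -> [14, 29] and [29, 23]
    Split: [14, 29] -> [14] and [29]
    Merge: [14] + [29] -> [14, 29]
    Split: [29, 23] -> [29] and [23]
    Merge: [29] + [23] -> [23, 29]
  Merge: [14, 29] + [23, 29] -> [14, 23, 29, 29]
Merge: [26, 32, 37, 47] + [14, 23, 29, 29] -> [14, 23, 26, 29, 29, 32, 37, 47]

Final sorted array: [14, 23, 26, 29, 29, 32, 37, 47]

The merge sort proceeds by recursively splitting the array and merging sorted halves.
After all merges, the sorted array is [14, 23, 26, 29, 29, 32, 37, 47].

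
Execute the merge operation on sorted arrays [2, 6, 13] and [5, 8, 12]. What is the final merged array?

Merging process:

Compare 2 vs 5: take 2 from left. Merged: [2]
Compare 6 vs 5: take 5 from right. Merged: [2, 5]
Compare 6 vs 8: take 6 from left. Merged: [2, 5, 6]
Compare 13 vs 8: take 8 from right. Merged: [2, 5, 6, 8]
Compare 13 vs 12: take 12 from right. Merged: [2, 5, 6, 8, 12]
Append remaining from left: [13]. Merged: [2, 5, 6, 8, 12, 13]

Final merged array: [2, 5, 6, 8, 12, 13]
Total comparisons: 5

The merged array is [2, 5, 6, 8, 12, 13], requiring 5 comparisons. The merge step runs in O(n) time where n is the total number of elements.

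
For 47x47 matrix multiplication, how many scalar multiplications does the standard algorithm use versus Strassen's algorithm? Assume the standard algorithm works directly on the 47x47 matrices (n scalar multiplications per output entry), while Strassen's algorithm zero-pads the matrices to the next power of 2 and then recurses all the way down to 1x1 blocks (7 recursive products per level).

Matrix multiplication for 47x47 matrices:

Strassen's algorithm requires power-of-2 dimensions. Pad 47x47 to 64x64 (next power of 2).

Standard algorithm: 47^3 = 103823 multiplications
Strassen's algorithm: 7^(log2(64)) = 7^6 = 117649 multiplications
Difference: 103823 - 117649 = -13826 (Strassen uses MORE here due to padding overhead — for small or just-over-power-of-2 n, padding can outweigh the per-level savings)

Standard: 103823 multiplications (47^3). Strassen: 117649 multiplications (7^6, after padding to 64x64). Strassen reduces 8 recursive multiplications to 7 at each level.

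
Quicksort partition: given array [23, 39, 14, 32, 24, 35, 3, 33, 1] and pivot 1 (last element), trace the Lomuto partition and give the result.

Lomuto partition with pivot = 1:

Initial array: [23, 39, 14, 32, 24, 35, 3, 33, 1]

arr[0]=23 > 1: no swap
arr[1]=39 > 1: no swap
arr[2]=14 > 1: no swap
arr[3]=32 > 1: no swap
arr[4]=24 > 1: no swap
arr[5]=35 > 1: no swap
arr[6]=3 > 1: no swap
arr[7]=33 > 1: no swap

Place pivot at position 0: [1, 39, 14, 32, 24, 35, 3, 33, 23]
Pivot position: 0

After partitioning with pivot 1, the array becomes [1, 39, 14, 32, 24, 35, 3, 33, 23]. The pivot is placed at index 0. All elements to the left of the pivot are <= 1, and all elements to the right are > 1.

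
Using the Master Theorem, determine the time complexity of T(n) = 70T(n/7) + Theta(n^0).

Master Theorem for T(n) = 70T(n/7) + O(n^0):

a = 70, b = 7, c = 0
log_b(a) = log_7(70) = 2.1833

Case 1: c = 0 < log_7(70) = 2.1833
T(n) = O(n^(log_7 70))

For T(n) = 70T(n/7) + O(n^0): log_7(70) = 2.1833. This is Case 1 of the Master Theorem (c < log_b(a), work dominated by leaves), giving O(n^(log_7 70)).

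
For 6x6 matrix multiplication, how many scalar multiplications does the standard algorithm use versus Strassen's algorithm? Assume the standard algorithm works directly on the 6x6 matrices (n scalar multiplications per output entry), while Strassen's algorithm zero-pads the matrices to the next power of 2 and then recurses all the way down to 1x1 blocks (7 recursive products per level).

Matrix multiplication for 6x6 matrices:

Strassen's algorithm requires power-of-2 dimensions. Pad 6x6 to 8x8 (next power of 2).

Standard algorithm: 6^3 = 216 multiplications
Strassen's algorithm: 7^(log2(8)) = 7^3 = 343 multiplications
Difference: 216 - 343 = -127 (Strassen uses MORE here due to padding overhead — for small or just-over-power-of-2 n, padding can outweigh the per-level savings)

Standard: 216 multiplications (6^3). Strassen: 343 multiplications (7^3, after padding to 8x8). Strassen reduces 8 recursive multiplications to 7 at each level.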